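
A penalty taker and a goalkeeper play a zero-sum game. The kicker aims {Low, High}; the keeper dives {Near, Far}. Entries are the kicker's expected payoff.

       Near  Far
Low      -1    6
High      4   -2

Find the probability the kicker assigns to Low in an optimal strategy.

Row minima: Low → -1, High → -2; maximin = -1.
Column maxima: Near → 4, Far → 6; minimax = 4.
-1 ≠ 4, so there is no saddle point; optimal play is mixed.
Let the kicker play Low with probability p. Expected payoff against Near: (-1)p + 4(1−p) = −5p + 4; against Far: 6p + (-2)(1−p) = 8p − 2.
Setting these equal: −5p + 4 = 8p − 2 ⇒ −13p = -6 ⇒ p = 6/13, and the value is (-5)·(6/13) + 4 = 22/13.
For the keeper: with q = P(Near), equating Low's and High's payoffs gives −7q + 6 = 6q − 2 ⇒ q = 8/13.

6/13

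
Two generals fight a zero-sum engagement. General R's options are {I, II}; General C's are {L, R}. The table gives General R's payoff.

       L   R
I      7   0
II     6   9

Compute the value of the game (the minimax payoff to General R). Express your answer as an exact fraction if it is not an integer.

63/10

Row minima: I → 0, II → 6; maximin = 6.
Column maxima: L → 7, R → 9; minimax = 7.
6 ≠ 7, so there is no saddle point; optimal play is mixed.
Let General R play I with probability p. Expected payoff against L: 7p + 6(1−p) = p + 6; against R: 0p + 9(1−p) = −9p + 9.
Setting these equal: p + 6 = −9p + 9 ⇒ 10p = 3 ⇒ p = 3/10, and the value is (1)·(3/10) + 6 = 63/10.
For General C: with q = P(L), equating I's and II's payoffs gives 7q = −3q + 9 ⇒ q = 9/10.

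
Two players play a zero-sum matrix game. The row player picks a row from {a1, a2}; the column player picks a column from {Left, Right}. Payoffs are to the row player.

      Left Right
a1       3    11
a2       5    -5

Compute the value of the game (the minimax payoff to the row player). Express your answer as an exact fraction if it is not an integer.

35/9

Row minima: a1 → 3, a2 → -5; maximin = 3.
Column maxima: Left → 5, Right → 11; minimax = 5.
3 ≠ 5, so there is no saddle point; optimal play is mixed.
Let the row player play a1 with probability p. Expected payoff against Left: 3p + 5(1−p) = −2p + 5; against Right: 11p + (-5)(1−p) = 16p − 5.
Setting these equal: −2p + 5 = 16p − 5 ⇒ −18p = -10 ⇒ p = 5/9, and the value is (-2)·(5/9) + 5 = 35/9.
For the column player: with q = P(Left), equating a1's and a2's payoffs gives −8q + 11 = 10q − 5 ⇒ q = 8/9.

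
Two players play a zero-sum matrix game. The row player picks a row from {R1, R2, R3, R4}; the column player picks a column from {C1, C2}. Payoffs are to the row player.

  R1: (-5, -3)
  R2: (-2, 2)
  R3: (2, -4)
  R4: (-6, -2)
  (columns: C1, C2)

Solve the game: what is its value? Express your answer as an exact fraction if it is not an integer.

Row minima: R1 → -5, R2 → -2, R3 → -4, R4 → -6; maximin = -2.
Column maxima: C1 → 2, C2 → 2; minimax = 2.
-2 ≠ 2, so there is no saddle point; optimal play is mixed.
R1 is strictly dominated by R2, so the row player never plays it.
R4 is strictly dominated by R2, so the row player never plays it.
On the remaining 2×2 (R2, R3 vs C1, C2):
Let the row player play R2 with probability p. Expected payoff against C1: (-2)p + 2(1−p) = −4p + 2; against C2: 2p + (-4)(1−p) = 6p − 4.
Setting these equal: −4p + 2 = 6p − 4 ⇒ −10p = -6 ⇒ p = 3/5, and the value is (-4)·(3/5) + 2 = -2/5.
For the column player: with q = P(C1), equating R2's and R3's payoffs gives −4q + 2 = 6q − 4 ⇒ q = 3/5.

-2/5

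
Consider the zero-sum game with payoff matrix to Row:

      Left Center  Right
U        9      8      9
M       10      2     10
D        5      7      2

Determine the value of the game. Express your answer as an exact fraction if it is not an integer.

Row minima: U → 8, M → 2, D → 2; maximin = 8.
Column maxima: Left → 10, Center → 8, Right → 10; minimax = 8.
Since maximin = minimax = 8, there is a saddle point and the value is 8.

8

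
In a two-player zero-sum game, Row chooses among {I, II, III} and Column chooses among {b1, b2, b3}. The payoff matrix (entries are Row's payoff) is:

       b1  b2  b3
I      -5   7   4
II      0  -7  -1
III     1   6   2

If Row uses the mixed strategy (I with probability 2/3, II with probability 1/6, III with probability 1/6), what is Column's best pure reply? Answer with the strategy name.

b1

If Column plays b1, Row's expected payoff is (2/3)·(-5) + (1/6)·0 + (1/6)·1 = -19/6.
If Column plays b2, Row's expected payoff is (2/3)·7 + (1/6)·(-7) + (1/6)·6 = 9/2.
If Column plays b3, Row's expected payoff is (2/3)·4 + (1/6)·(-1) + (1/6)·2 = 17/6.
Column minimizes Row's payoff; the smallest is -19/6, so the best response is b1.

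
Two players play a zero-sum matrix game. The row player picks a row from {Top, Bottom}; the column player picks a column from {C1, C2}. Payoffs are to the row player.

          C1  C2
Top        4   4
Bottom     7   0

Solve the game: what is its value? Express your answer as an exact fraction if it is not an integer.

4

Row minima: Top → 4, Bottom → 0; maximin = 4.
Column maxima: C1 → 7, C2 → 4; minimax = 4.
Since maximin = minimax = 4, there is a saddle point and the value is 4.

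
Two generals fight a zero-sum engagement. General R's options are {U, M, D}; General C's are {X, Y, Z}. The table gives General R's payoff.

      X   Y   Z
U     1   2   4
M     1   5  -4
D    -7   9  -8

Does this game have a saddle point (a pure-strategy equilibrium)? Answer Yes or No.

Row minima: U → 1, M → -4, D → -8; maximin = 1.
Column maxima: X → 1, Y → 9, Z → 4; minimax = 1.
maximin = minimax = 1, so a saddle point exists.

Yes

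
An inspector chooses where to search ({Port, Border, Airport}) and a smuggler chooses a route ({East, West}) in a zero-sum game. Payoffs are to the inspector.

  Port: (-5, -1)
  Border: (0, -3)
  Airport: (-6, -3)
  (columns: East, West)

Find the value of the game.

Row minima: Port → -5, Border → -3, Airport → -6; maximin = -3.
Column maxima: East → 0, West → -1; minimax = -1.
-3 ≠ -1, so there is no saddle point; optimal play is mixed.
Airport is strictly dominated by Port, so the inspector never plays it.
On the remaining 2×2 (Port, Border vs East, West):
Let the inspector play Port with probability p. Expected payoff against East: (-5)p + 0(1−p) = −5p; against West: (-1)p + (-3)(1−p) = 2p − 3.
Setting these equal: −5p = 2p − 3 ⇒ −7p = -3 ⇒ p = 3/7, and the value is (-5)·(3/7) = -15/7.
For the smuggler: with q = P(East), equating Port's and Border's payoffs gives −4q − 1 = 3q − 3 ⇒ q = 2/7.

-15/7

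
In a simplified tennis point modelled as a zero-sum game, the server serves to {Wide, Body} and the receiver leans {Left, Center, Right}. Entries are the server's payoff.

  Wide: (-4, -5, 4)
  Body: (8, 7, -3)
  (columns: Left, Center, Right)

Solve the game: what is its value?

Row minima: Wide → -5, Body → -3; maximin = -3.
Column maxima: Left → 8, Center → 7, Right → 4; minimax = 4.
-3 ≠ 4, so there is no saddle point; optimal play is mixed.
Left is strictly dominated by Center (it gives the server strictly more in every row), so the receiver never plays it.
On the remaining 2×2 (Wide, Body vs Center, Right):
Let the server play Wide with probability p. Expected payoff against Center: (-5)p + 7(1−p) = −12p + 7; against Right: 4p + (-3)(1−p) = 7p − 3.
Setting these equal: −12p + 7 = 7p − 3 ⇒ −19p = -10 ⇒ p = 10/19, and the value is (-12)·(10/19) + 7 = 13/19.
For the receiver: with q = P(Center), equating Wide's and Body's payoffs gives −9q + 4 = 10q − 3 ⇒ q = 7/19.

13/19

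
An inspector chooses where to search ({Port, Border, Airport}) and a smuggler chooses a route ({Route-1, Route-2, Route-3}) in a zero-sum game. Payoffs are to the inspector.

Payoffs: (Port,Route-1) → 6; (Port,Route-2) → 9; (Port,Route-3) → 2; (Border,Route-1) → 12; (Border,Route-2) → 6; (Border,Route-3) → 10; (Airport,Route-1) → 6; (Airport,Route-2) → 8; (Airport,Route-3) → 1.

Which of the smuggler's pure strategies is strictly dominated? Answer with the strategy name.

Route-3 holds the inspector's payoff strictly below Route-1 in every row: 2 < 6, 10 < 12, 1 < 6.
So Route-1 is strictly dominated for the smuggler.

Route-1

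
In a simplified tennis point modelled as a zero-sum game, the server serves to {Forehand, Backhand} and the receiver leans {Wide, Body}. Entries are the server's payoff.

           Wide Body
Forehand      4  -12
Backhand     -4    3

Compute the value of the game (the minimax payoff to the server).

Row minima: Forehand → -12, Backhand → -4; maximin = -4.
Column maxima: Wide → 4, Body → 3; minimax = 3.
-4 ≠ 3, so there is no saddle point; optimal play is mixed.
Let the server play Forehand with probability p. Expected payoff against Wide: 4p + (-4)(1−p) = 8p − 4; against Body: (-12)p + 3(1−p) = −15p + 3.
Setting these equal: 8p − 4 = −15p + 3 ⇒ 23p = 7 ⇒ p = 7/23, and the value is (8)·(7/23) − 4 = -36/23.
For the receiver: with q = P(Wide), equating Forehand's and Backhand's payoffs gives 16q − 12 = −7q + 3 ⇒ q = 15/23.

-36/23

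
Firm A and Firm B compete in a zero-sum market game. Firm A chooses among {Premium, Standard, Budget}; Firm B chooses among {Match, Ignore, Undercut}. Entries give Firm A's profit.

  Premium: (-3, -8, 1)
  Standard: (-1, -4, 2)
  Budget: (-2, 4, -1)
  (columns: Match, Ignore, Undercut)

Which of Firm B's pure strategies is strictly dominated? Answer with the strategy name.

Undercut

Match holds Firm A's payoff strictly below Undercut in every row: -3 < 1, -1 < 2, -2 < -1.
So Undercut is strictly dominated for Firm B.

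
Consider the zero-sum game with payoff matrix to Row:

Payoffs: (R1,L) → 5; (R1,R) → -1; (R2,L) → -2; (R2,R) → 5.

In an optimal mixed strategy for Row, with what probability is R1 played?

7/13

Row minima: R1 → -1, R2 → -2; maximin = -1.
Column maxima: L → 5, R → 5; minimax = 5.
-1 ≠ 5, so there is no saddle point; optimal play is mixed.
Let Row play R1 with probability p. Expected payoff against L: 5p + (-2)(1−p) = 7p − 2; against R: (-1)p + 5(1−p) = −6p + 5.
Setting these equal: 7p − 2 = −6p + 5 ⇒ 13p = 7 ⇒ p = 7/13, and the value is (7)·(7/13) − 2 = 23/13.
For Column: with q = P(L), equating R1's and R2's payoffs gives 6q − 1 = −7q + 5 ⇒ q = 6/13.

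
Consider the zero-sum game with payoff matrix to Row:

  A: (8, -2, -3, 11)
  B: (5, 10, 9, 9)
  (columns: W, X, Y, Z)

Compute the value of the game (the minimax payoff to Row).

Row minima: A → -3, B → 5; maximin = 5.
Column maxima: W → 8, X → 10, Y → 9, Z → 11; minimax = 8.
5 ≠ 8, so there is no saddle point; optimal play is mixed.
X is strictly dominated by Y (it gives Row strictly more in every row), so Column never plays it.
Z is strictly dominated by W (it gives Row strictly more in every row), so Column never plays it.
On the remaining 2×2 (A, B vs W, Y):
Let Row play A with probability p. Expected payoff against W: 8p + 5(1−p) = 3p + 5; against Y: (-3)p + 9(1−p) = −12p + 9.
Setting these equal: 3p + 5 = −12p + 9 ⇒ 15p = 4 ⇒ p = 4/15, and the value is (3)·(4/15) + 5 = 29/5.
For Column: with q = P(W), equating A's and B's payoffs gives 11q − 3 = −4q + 9 ⇒ q = 4/5.

29/5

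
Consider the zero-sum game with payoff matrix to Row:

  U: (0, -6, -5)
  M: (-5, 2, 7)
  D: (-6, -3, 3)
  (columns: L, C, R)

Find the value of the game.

Row minima: U → -6, M → -5, D → -6; maximin = -5.
Column maxima: L → 0, C → 2, R → 7; minimax = 0.
-5 ≠ 0, so there is no saddle point; optimal play is mixed.
D is strictly dominated by M, so Row never plays it.
R is strictly dominated by C (it gives Row strictly more in every row), so Column never plays it.
On the remaining 2×2 (U, M vs L, C):
Let Row play U with probability p. Expected payoff against L: 0p + (-5)(1−p) = 5p − 5; against C: (-6)p + 2(1−p) = −8p + 2.
Setting these equal: 5p − 5 = −8p + 2 ⇒ 13p = 7 ⇒ p = 7/13, and the value is (5)·(7/13) − 5 = -30/13.
For Column: with q = P(L), equating U's and M's payoffs gives 6q − 6 = −7q + 2 ⇒ q = 8/13.

-30/13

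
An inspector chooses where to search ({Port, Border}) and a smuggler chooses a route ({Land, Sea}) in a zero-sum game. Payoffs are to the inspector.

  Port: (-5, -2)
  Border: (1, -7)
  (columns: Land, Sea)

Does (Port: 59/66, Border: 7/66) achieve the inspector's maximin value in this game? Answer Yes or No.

No

Against Land this mix gives (59/66)·(-5) + (7/66)·1 = -48/11.
Against Sea this mix gives (59/66)·(-2) + (7/66)·(-7) = -167/66.
The smuggler will play Land, holding the inspector to -48/11. Shifting weight toward the row that does better against Land would raise this floor (the equalizing mix achieves -37/11 against both Land and Sea), so the proposed strategy is not optimal.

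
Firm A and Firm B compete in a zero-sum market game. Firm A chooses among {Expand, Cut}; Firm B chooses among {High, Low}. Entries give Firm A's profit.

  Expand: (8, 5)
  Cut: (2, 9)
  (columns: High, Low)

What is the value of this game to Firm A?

31/5

Row minima: Expand → 5, Cut → 2; maximin = 5.
Column maxima: High → 8, Low → 9; minimax = 8.
5 ≠ 8, so there is no saddle point; optimal play is mixed.
Let Firm A play Expand with probability p. Expected payoff against High: 8p + 2(1−p) = 6p + 2; against Low: 5p + 9(1−p) = −4p + 9.
Setting these equal: 6p + 2 = −4p + 9 ⇒ 10p = 7 ⇒ p = 7/10, and the value is (6)·(7/10) + 2 = 31/5.
For Firm B: with q = P(High), equating Expand's and Cut's payoffs gives 3q + 5 = −7q + 9 ⇒ q = 2/5.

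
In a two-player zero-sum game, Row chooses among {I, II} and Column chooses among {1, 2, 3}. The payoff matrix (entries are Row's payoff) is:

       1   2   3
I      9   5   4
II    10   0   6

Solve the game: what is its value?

Row minima: I → 4, II → 0; maximin = 4.
Column maxima: 1 → 10, 2 → 5, 3 → 6; minimax = 5.
4 ≠ 5, so there is no saddle point; optimal play is mixed.
1 is strictly dominated by 2 (it gives Row strictly more in every row), so Column never plays it.
On the remaining 2×2 (I, II vs 2, 3):
Let Row play I with probability p. Expected payoff against 2: 5p + 0(1−p) = 5p; against 3: 4p + 6(1−p) = −2p + 6.
Setting these equal: 5p = −2p + 6 ⇒ 7p = 6 ⇒ p = 6/7, and the value is (5)·(6/7) = 30/7.
For Column: with q = P(2), equating I's and II's payoffs gives q + 4 = −6q + 6 ⇒ q = 2/7.

30/7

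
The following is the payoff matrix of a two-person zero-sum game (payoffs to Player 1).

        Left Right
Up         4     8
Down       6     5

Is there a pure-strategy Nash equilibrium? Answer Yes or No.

Row minima: Up → 4, Down → 5; maximin = 5.
Column maxima: Left → 6, Right → 8; minimax = 6.
5 ≠ 6, so no pure-strategy equilibrium exists.

No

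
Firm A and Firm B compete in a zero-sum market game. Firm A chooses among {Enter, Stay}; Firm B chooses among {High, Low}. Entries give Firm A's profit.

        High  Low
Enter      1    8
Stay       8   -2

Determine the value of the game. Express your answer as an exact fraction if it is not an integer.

Row minima: Enter → 1, Stay → -2; maximin = 1.
Column maxima: High → 8, Low → 8; minimax = 8.
1 ≠ 8, so there is no saddle point; optimal play is mixed.
Let Firm A play Enter with probability p. Expected payoff against High: 1p + 8(1−p) = −7p + 8; against Low: 8p + (-2)(1−p) = 10p − 2.
Setting these equal: −7p + 8 = 10p − 2 ⇒ −17p = -10 ⇒ p = 10/17, and the value is (-7)·(10/17) + 8 = 66/17.
For Firm B: with q = P(High), equating Enter's and Stay's payoffs gives −7q + 8 = 10q − 2 ⇒ q = 10/17.

66/17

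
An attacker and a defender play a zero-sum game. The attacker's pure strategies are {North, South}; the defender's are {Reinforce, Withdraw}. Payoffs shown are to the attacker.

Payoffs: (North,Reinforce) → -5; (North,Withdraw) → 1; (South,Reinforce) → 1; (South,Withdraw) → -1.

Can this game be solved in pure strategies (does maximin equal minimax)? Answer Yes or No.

No

Row minima: North → -5, South → -1; maximin = -1.
Column maxima: Reinforce → 1, Withdraw → 1; minimax = 1.
-1 ≠ 1, so no pure-strategy equilibrium exists.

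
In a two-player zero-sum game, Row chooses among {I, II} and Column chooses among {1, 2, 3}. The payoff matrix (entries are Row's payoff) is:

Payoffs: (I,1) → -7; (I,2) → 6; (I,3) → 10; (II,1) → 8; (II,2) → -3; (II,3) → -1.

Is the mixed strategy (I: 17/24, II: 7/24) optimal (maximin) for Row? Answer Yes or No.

No

Against 1 this mix gives (17/24)·(-7) + (7/24)·8 = -21/8.
Against 2 this mix gives (17/24)·6 + (7/24)·(-3) = 27/8.
Against 3 this mix gives (17/24)·10 + (7/24)·(-1) = 163/24.
Column will play 1, holding Row to -21/8. Shifting weight toward the row that does better against 1 would raise this floor (the equalizing mix achieves 9/8 against both 1 and 2), so the proposed strategy is not optimal.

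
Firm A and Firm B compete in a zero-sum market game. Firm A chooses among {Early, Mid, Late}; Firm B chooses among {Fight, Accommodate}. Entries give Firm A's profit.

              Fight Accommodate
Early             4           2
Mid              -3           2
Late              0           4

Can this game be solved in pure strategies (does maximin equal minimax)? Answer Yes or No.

Row minima: Early → 2, Mid → -3, Late → 0; maximin = 2.
Column maxima: Fight → 4, Accommodate → 4; minimax = 4.
2 ≠ 4, so no pure-strategy equilibrium exists.

No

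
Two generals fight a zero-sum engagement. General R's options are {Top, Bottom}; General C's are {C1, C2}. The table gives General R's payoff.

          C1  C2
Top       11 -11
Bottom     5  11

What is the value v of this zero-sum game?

44/7

Row minima: Top → -11, Bottom → 5; maximin = 5.
Column maxima: C1 → 11, C2 → 11; minimax = 11.
5 ≠ 11, so there is no saddle point; optimal play is mixed.
Let General R play Top with probability p. Expected payoff against C1: 11p + 5(1−p) = 6p + 5; against C2: (-11)p + 11(1−p) = −22p + 11.
Setting these equal: 6p + 5 = −22p + 11 ⇒ 28p = 6 ⇒ p = 3/14, and the value is (6)·(3/14) + 5 = 44/7.
For General C: with q = P(C1), equating Top's and Bottom's payoffs gives 22q − 11 = −6q + 11 ⇒ q = 11/14.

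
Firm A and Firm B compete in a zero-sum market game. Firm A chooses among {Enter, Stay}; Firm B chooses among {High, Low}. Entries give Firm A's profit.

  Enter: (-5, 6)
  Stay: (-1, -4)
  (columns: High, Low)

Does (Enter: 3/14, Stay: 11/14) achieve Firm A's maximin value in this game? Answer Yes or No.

Yes

Against High this mix gives (3/14)·(-5) + (11/14)·(-1) = -13/7.
Against Low this mix gives (3/14)·6 + (11/14)·(-4) = -13/7.
All of Firm B's active replies (High, Low) yield -13/7, and no column does worse for Firm A. The mix makes Firm B indifferent and guarantees -13/7, so it is optimal.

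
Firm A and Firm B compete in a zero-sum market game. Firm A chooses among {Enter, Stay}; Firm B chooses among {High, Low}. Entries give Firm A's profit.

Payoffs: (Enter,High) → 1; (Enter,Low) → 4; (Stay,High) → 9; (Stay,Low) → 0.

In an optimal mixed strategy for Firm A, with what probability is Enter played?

3/4

Row minima: Enter → 1, Stay → 0; maximin = 1.
Column maxima: High → 9, Low → 4; minimax = 4.
1 ≠ 4, so there is no saddle point; optimal play is mixed.
Let Firm A play Enter with probability p. Expected payoff against High: 1p + 9(1−p) = −8p + 9; against Low: 4p + 0(1−p) = 4p.
Setting these equal: −8p + 9 = 4p ⇒ −12p = -9 ⇒ p = 3/4, and the value is (-8)·(3/4) + 9 = 3.
For Firm B: with q = P(High), equating Enter's and Stay's payoffs gives −3q + 4 = 9q ⇒ q = 1/3.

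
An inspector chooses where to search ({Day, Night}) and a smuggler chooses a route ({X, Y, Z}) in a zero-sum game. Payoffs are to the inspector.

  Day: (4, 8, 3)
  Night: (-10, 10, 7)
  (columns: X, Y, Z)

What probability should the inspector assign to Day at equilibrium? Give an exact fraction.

17/18

Row minima: Day → 3, Night → -10; maximin = 3.
Column maxima: X → 4, Y → 10, Z → 7; minimax = 4.
3 ≠ 4, so there is no saddle point; optimal play is mixed.
Y is strictly dominated by X (it gives the inspector strictly more in every row), so the smuggler never plays it.
On the remaining 2×2 (Day, Night vs X, Z):
Let the inspector play Day with probability p. Expected payoff against X: 4p + (-10)(1−p) = 14p − 10; against Z: 3p + 7(1−p) = −4p + 7.
Setting these equal: 14p − 10 = −4p + 7 ⇒ 18p = 17 ⇒ p = 17/18, and the value is (14)·(17/18) − 10 = 29/9.
For the smuggler: with q = P(X), equating Day's and Night's payoffs gives q + 3 = −17q + 7 ⇒ q = 2/9.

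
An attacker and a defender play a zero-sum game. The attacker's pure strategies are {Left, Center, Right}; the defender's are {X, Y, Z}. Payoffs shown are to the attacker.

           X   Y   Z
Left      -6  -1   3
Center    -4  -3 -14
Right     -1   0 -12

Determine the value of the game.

Row minima: Left → -6, Center → -14, Right → -12; maximin = -6.
Column maxima: X → -1, Y → 0, Z → 3; minimax = -1.
-6 ≠ -1, so there is no saddle point; optimal play is mixed.
Center is strictly dominated by Right, so the attacker never plays it.
Y is strictly dominated by X (it gives the attacker strictly more in every row), so the defender never plays it.
On the remaining 2×2 (Left, Right vs X, Z):
Let the attacker play Left with probability p. Expected payoff against X: (-6)p + (-1)(1−p) = −5p − 1; against Z: 3p + (-12)(1−p) = 15p − 12.
Setting these equal: −5p − 1 = 15p − 12 ⇒ −20p = -11 ⇒ p = 11/20, and the value is (-5)·(11/20) − 1 = -15/4.
For the defender: with q = P(X), equating Left's and Right's payoffs gives −9q + 3 = 11q − 12 ⇒ q = 3/4.

-15/4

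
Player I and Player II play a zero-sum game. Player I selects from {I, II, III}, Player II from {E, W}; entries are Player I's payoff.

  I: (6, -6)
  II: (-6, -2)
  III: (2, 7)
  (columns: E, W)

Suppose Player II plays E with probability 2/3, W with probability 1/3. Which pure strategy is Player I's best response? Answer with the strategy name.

III

Expected payoff of I: (2/3)·6 + (1/3)·(-6) = 2.
Expected payoff of II: (2/3)·(-6) + (1/3)·(-2) = -14/3.
Expected payoff of III: (2/3)·2 + (1/3)·7 = 11/3.
The largest is 11/3, so Player I's best response is III.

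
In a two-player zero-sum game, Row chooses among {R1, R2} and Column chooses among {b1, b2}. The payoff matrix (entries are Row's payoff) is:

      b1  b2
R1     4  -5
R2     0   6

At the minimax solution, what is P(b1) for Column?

Row minima: R1 → -5, R2 → 0; maximin = 0.
Column maxima: b1 → 4, b2 → 6; minimax = 4.
0 ≠ 4, so there is no saddle point; optimal play is mixed.
Let Row play R1 with probability p. Expected payoff against b1: 4p + 0(1−p) = 4p; against b2: (-5)p + 6(1−p) = −11p + 6.
Setting these equal: 4p = −11p + 6 ⇒ 15p = 6 ⇒ p = 2/5, and the value is (4)·(2/5) = 8/5.
For Column: with q = P(b1), equating R1's and R2's payoffs gives 9q − 5 = −6q + 6 ⇒ q = 11/15.

11/15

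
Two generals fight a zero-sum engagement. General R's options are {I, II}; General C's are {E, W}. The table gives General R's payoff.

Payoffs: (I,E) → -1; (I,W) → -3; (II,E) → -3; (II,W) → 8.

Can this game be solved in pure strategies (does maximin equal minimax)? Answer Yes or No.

Row minima: I → -3, II → -3; maximin = -3.
Column maxima: E → -1, W → 8; minimax = -1.
-3 ≠ -1, so no pure-strategy equilibrium exists.

No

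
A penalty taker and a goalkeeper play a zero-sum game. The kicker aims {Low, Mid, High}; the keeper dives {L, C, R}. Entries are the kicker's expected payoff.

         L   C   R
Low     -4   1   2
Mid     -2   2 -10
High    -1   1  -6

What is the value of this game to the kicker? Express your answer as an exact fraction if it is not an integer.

-26/11

Row minima: Low → -4, Mid → -10, High → -6; maximin = -4.
Column maxima: L → -1, C → 2, R → 2; minimax = -1.
-4 ≠ -1, so there is no saddle point; optimal play is mixed.
C is strictly dominated by L (it gives the kicker strictly more in every row), so the keeper never plays it.
With C eliminated, Mid is strictly dominated by High (High gives the kicker strictly more in every remaining column), so the kicker never plays it.
On the remaining 2×2 (Low, High vs L, R):
Let the kicker play Low with probability p. Expected payoff against L: (-4)p + (-1)(1−p) = −3p − 1; against R: 2p + (-6)(1−p) = 8p − 6.
Setting these equal: −3p − 1 = 8p − 6 ⇒ −11p = -5 ⇒ p = 5/11, and the value is (-3)·(5/11) − 1 = -26/11.
For the keeper: with q = P(L), equating Low's and High's payoffs gives −6q + 2 = 5q − 6 ⇒ q = 8/11.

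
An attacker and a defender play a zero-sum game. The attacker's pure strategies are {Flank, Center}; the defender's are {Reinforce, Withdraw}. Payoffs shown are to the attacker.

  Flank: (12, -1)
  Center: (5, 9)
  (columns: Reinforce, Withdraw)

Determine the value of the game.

Row minima: Flank → -1, Center → 5; maximin = 5.
Column maxima: Reinforce → 12, Withdraw → 9; minimax = 9.
5 ≠ 9, so there is no saddle point; optimal play is mixed.
Let the attacker play Flank with probability p. Expected payoff against Reinforce: 12p + 5(1−p) = 7p + 5; against Withdraw: (-1)p + 9(1−p) = −10p + 9.
Setting these equal: 7p + 5 = −10p + 9 ⇒ 17p = 4 ⇒ p = 4/17, and the value is (7)·(4/17) + 5 = 113/17.
For the defender: with q = P(Reinforce), equating Flank's and Center's payoffs gives 13q − 1 = −4q + 9 ⇒ q = 10/17.

113/17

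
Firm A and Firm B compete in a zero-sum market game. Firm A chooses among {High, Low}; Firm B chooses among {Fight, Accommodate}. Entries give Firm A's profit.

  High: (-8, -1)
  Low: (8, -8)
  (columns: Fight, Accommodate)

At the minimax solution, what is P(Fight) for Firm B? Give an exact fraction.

7/23

Row minima: High → -8, Low → -8; maximin = -8.
Column maxima: Fight → 8, Accommodate → -1; minimax = -1.
-8 ≠ -1, so there is no saddle point; optimal play is mixed.
Let Firm A play High with probability p. Expected payoff against Fight: (-8)p + 8(1−p) = −16p + 8; against Accommodate: (-1)p + (-8)(1−p) = 7p − 8.
Setting these equal: −16p + 8 = 7p − 8 ⇒ −23p = -16 ⇒ p = 16/23, and the value is (-16)·(16/23) + 8 = -72/23.
For Firm B: with q = P(Fight), equating High's and Low's payoffs gives −7q − 1 = 16q − 8 ⇒ q = 7/23.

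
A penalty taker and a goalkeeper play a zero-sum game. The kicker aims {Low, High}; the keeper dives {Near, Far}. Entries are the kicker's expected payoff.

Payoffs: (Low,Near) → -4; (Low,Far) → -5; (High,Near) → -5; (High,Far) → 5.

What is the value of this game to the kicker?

-45/11

Row minima: Low → -5, High → -5; maximin = -5.
Column maxima: Near → -4, Far → 5; minimax = -4.
-5 ≠ -4, so there is no saddle point; optimal play is mixed.
Let the kicker play Low with probability p. Expected payoff against Near: (-4)p + (-5)(1−p) = p − 5; against Far: (-5)p + 5(1−p) = −10p + 5.
Setting these equal: p − 5 = −10p + 5 ⇒ 11p = 10 ⇒ p = 10/11, and the value is (1)·(10/11) − 5 = -45/11.
For the keeper: with q = P(Near), equating Low's and High's payoffs gives q − 5 = −10q + 5 ⇒ q = 10/11.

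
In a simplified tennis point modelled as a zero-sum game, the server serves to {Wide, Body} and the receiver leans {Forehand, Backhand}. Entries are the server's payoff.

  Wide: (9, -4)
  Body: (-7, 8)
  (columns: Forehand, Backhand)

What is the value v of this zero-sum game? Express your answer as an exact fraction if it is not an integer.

Row minima: Wide → -4, Body → -7; maximin = -4.
Column maxima: Forehand → 9, Backhand → 8; minimax = 8.
-4 ≠ 8, so there is no saddle point; optimal play is mixed.
Let the server play Wide with probability p. Expected payoff against Forehand: 9p + (-7)(1−p) = 16p − 7; against Backhand: (-4)p + 8(1−p) = −12p + 8.
Setting these equal: 16p − 7 = −12p + 8 ⇒ 28p = 15 ⇒ p = 15/28, and the value is (16)·(15/28) − 7 = 11/7.
For the receiver: with q = P(Forehand), equating Wide's and Body's payoffs gives 13q − 4 = −15q + 8 ⇒ q = 3/7.

11/7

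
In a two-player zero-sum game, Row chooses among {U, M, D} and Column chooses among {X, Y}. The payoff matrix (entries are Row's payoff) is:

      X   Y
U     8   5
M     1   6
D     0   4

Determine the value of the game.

Row minima: U → 5, M → 1, D → 0; maximin = 5.
Column maxima: X → 8, Y → 6; minimax = 6.
5 ≠ 6, so there is no saddle point; optimal play is mixed.
D is strictly dominated by U, so Row never plays it.
On the remaining 2×2 (U, M vs X, Y):
Let Row play U with probability p. Expected payoff against X: 8p + 1(1−p) = 7p + 1; against Y: 5p + 6(1−p) = −p + 6.
Setting these equal: 7p + 1 = −p + 6 ⇒ 8p = 5 ⇒ p = 5/8, and the value is (7)·(5/8) + 1 = 43/8.
For Column: with q = P(X), equating U's and M's payoffs gives 3q + 5 = −5q + 6 ⇒ q = 1/8.

43/8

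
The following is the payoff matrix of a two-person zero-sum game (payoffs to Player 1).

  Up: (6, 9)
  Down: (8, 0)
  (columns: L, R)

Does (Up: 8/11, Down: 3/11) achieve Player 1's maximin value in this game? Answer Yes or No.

Yes

Against L this mix gives (8/11)·6 + (3/11)·8 = 72/11.
Against R this mix gives (8/11)·9 + (3/11)·0 = 72/11.
All of Player 2's active replies (L, R) yield 72/11, and no column does worse for Player 1. The mix makes Player 2 indifferent and guarantees 72/11, so it is optimal.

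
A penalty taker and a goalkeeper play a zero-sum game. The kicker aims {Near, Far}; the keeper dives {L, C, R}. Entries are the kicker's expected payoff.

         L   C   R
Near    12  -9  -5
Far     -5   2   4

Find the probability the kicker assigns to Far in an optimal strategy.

Row minima: Near → -9, Far → -5; maximin = -5.
Column maxima: L → 12, C → 2, R → 4; minimax = 2.
-5 ≠ 2, so there is no saddle point; optimal play is mixed.
R is strictly dominated by C (it gives the kicker strictly more in every row), so the keeper never plays it.
On the remaining 2×2 (Near, Far vs L, C):
Let the kicker play Near with probability p. Expected payoff against L: 12p + (-5)(1−p) = 17p − 5; against C: (-9)p + 2(1−p) = −11p + 2.
Setting these equal: 17p − 5 = −11p + 2 ⇒ 28p = 7 ⇒ p = 1/4, and the value is (17)·(1/4) − 5 = -3/4.
For the keeper: with q = P(L), equating Near's and Far's payoffs gives 21q − 9 = −7q + 2 ⇒ q = 11/28.

3/4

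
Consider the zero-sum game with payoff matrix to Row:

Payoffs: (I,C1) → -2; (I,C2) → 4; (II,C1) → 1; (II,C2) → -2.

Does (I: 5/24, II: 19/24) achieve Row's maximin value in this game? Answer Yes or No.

No

Against C1 this mix gives (5/24)·(-2) + (19/24)·1 = 3/8.
Against C2 this mix gives (5/24)·4 + (19/24)·(-2) = -3/4.
Column will play C2, holding Row to -3/4. Shifting weight toward the row that does better against C2 would raise this floor (the equalizing mix achieves 0 against both C2 and C1), so the proposed strategy is not optimal.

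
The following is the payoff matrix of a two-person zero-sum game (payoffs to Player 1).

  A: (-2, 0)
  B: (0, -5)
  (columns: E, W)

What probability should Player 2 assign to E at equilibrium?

5/7

Row minima: A → -2, B → -5; maximin = -2.
Column maxima: E → 0, W → 0; minimax = 0.
-2 ≠ 0, so there is no saddle point; optimal play is mixed.
Let Player 1 play A with probability p. Expected payoff against E: (-2)p + 0(1−p) = −2p; against W: 0p + (-5)(1−p) = 5p − 5.
Setting these equal: −2p = 5p − 5 ⇒ −7p = -5 ⇒ p = 5/7, and the value is (-2)·(5/7) = -10/7.
For Player 2: with q = P(E), equating A's and B's payoffs gives −2q = 5q − 5 ⇒ q = 5/7.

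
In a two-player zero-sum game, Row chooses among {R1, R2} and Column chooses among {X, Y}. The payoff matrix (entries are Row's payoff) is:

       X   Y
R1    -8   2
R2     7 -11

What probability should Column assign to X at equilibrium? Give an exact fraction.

Row minima: R1 → -8, R2 → -11; maximin = -8.
Column maxima: X → 7, Y → 2; minimax = 2.
-8 ≠ 2, so there is no saddle point; optimal play is mixed.
Let Row play R1 with probability p. Expected payoff against X: (-8)p + 7(1−p) = −15p + 7; against Y: 2p + (-11)(1−p) = 13p − 11.
Setting these equal: −15p + 7 = 13p − 11 ⇒ −28p = -18 ⇒ p = 9/14, and the value is (-15)·(9/14) + 7 = -37/14.
For Column: with q = P(X), equating R1's and R2's payoffs gives −10q + 2 = 18q − 11 ⇒ q = 13/28.

13/28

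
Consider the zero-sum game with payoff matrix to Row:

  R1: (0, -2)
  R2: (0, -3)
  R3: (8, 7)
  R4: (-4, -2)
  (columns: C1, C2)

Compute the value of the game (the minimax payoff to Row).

7

Row minima: R1 → -2, R2 → -3, R3 → 7, R4 → -4; maximin = 7.
Column maxima: C1 → 8, C2 → 7; minimax = 7.
Since maximin = minimax = 7, there is a saddle point and the value is 7.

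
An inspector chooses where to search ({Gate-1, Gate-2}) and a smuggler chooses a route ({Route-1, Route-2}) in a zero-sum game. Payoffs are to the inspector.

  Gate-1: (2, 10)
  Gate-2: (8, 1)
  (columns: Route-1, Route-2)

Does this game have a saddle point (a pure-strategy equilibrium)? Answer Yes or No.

No

Row minima: Gate-1 → 2, Gate-2 → 1; maximin = 2.
Column maxima: Route-1 → 8, Route-2 → 10; minimax = 8.
2 ≠ 8, so no pure-strategy equilibrium exists.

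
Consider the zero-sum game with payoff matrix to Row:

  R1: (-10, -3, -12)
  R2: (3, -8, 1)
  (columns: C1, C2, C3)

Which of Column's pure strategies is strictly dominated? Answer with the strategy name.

C3 holds Row's payoff strictly below C1 in every row: -12 < -10, 1 < 3.
So C1 is strictly dominated for Column.

C1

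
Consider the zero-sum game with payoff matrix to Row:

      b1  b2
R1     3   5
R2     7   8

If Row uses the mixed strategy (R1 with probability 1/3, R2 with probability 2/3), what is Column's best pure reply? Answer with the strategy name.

b1

If Column plays b1, Row's expected payoff is (1/3)·3 + (2/3)·7 = 17/3.
If Column plays b2, Row's expected payoff is (1/3)·5 + (2/3)·8 = 7.
Column minimizes Row's payoff; the smallest is 17/3, so the best response is b1.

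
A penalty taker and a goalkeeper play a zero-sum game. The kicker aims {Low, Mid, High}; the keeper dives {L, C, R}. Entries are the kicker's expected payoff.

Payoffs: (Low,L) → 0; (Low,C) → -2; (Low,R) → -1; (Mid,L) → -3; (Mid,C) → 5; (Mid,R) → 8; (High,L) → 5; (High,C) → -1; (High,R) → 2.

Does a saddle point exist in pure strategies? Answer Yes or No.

Row minima: Low → -2, Mid → -3, High → -1; maximin = -1.
Column maxima: L → 5, C → 5, R → 8; minimax = 5.
-1 ≠ 5, so no pure-strategy equilibrium exists.

No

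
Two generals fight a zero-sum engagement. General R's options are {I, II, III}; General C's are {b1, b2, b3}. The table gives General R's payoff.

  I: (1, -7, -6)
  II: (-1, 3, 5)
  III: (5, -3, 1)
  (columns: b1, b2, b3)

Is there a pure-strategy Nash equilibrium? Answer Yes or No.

Row minima: I → -7, II → -1, III → -3; maximin = -1.
Column maxima: b1 → 5, b2 → 3, b3 → 5; minimax = 3.
-1 ≠ 3, so no pure-strategy equilibrium exists.

No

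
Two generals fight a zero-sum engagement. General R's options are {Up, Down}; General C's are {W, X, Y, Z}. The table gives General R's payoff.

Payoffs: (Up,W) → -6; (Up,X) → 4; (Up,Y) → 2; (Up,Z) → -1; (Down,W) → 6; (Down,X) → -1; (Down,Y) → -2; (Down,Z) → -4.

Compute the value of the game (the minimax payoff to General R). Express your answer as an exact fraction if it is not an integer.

Row minima: Up → -6, Down → -4; maximin = -4.
Column maxima: W → 6, X → 4, Y → 2, Z → -1; minimax = -1.
-4 ≠ -1, so there is no saddle point; optimal play is mixed.
X is strictly dominated by Y (it gives General R strictly more in every row), so General C never plays it.
Y is strictly dominated by Z (it gives General R strictly more in every row), so General C never plays it.
On the remaining 2×2 (Up, Down vs W, Z):
Let General R play Up with probability p. Expected payoff against W: (-6)p + 6(1−p) = −12p + 6; against Z: (-1)p + (-4)(1−p) = 3p − 4.
Setting these equal: −12p + 6 = 3p − 4 ⇒ −15p = -10 ⇒ p = 2/3, and the value is (-12)·(2/3) + 6 = -2.
For General C: with q = P(W), equating Up's and Down's payoffs gives −5q − 1 = 10q − 4 ⇒ q = 1/5.

-2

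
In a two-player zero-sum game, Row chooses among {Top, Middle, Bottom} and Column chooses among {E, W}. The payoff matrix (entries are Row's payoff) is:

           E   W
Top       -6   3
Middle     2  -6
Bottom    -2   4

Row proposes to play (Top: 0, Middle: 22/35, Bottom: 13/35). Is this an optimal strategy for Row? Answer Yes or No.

Against E this mix gives (22/35)·2 + (13/35)·(-2) = 18/35.
Against W this mix gives (22/35)·(-6) + (13/35)·4 = -16/7.
Column will play W, holding Row to -16/7. Shifting weight toward the row that does better against W would raise this floor (the equalizing mix achieves -2/7 against both W and E), so the proposed strategy is not optimal.

No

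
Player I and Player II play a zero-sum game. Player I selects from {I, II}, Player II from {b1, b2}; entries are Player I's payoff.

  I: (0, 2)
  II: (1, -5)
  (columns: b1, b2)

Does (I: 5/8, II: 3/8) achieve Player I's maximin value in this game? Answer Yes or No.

No

Against b1 this mix gives (5/8)·0 + (3/8)·1 = 3/8.
Against b2 this mix gives (5/8)·2 + (3/8)·(-5) = -5/8.
Player II will play b2, holding Player I to -5/8. Shifting weight toward the row that does better against b2 would raise this floor (the equalizing mix achieves 1/4 against both b2 and b1), so the proposed strategy is not optimal.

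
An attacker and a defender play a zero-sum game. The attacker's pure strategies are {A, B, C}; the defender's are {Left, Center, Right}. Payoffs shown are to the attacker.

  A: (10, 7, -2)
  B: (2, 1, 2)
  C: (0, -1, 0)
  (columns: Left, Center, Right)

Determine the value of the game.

8/5

Row minima: A → -2, B → 1, C → -1; maximin = 1.
Column maxima: Left → 10, Center → 7, Right → 2; minimax = 2.
1 ≠ 2, so there is no saddle point; optimal play is mixed.
C is strictly dominated by B, so the attacker never plays it.
Left is strictly dominated by Center (it gives the attacker strictly more in every row), so the defender never plays it.
On the remaining 2×2 (A, B vs Center, Right):
Let the attacker play A with probability p. Expected payoff against Center: 7p + 1(1−p) = 6p + 1; against Right: (-2)p + 2(1−p) = −4p + 2.
Setting these equal: 6p + 1 = −4p + 2 ⇒ 10p = 1 ⇒ p = 1/10, and the value is (6)·(1/10) + 1 = 8/5.
For the defender: with q = P(Center), equating A's and B's payoffs gives 9q − 2 = −q + 2 ⇒ q = 2/5.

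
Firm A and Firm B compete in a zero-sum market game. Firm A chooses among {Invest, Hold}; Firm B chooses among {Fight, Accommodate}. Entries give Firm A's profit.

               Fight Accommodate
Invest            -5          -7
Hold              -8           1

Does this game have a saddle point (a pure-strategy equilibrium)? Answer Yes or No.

Row minima: Invest → -7, Hold → -8; maximin = -7.
Column maxima: Fight → -5, Accommodate → 1; minimax = -5.
-7 ≠ -5, so no pure-strategy equilibrium exists.

No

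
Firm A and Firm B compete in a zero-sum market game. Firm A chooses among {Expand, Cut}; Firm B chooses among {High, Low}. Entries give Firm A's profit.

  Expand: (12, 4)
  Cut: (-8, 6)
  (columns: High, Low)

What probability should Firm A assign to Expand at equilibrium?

Row minima: Expand → 4, Cut → -8; maximin = 4.
Column maxima: High → 12, Low → 6; minimax = 6.
4 ≠ 6, so there is no saddle point; optimal play is mixed.
Let Firm A play Expand with probability p. Expected payoff against High: 12p + (-8)(1−p) = 20p − 8; against Low: 4p + 6(1−p) = −2p + 6.
Setting these equal: 20p − 8 = −2p + 6 ⇒ 22p = 14 ⇒ p = 7/11, and the value is (20)·(7/11) − 8 = 52/11.
For Firm B: with q = P(High), equating Expand's and Cut's payoffs gives 8q + 4 = −14q + 6 ⇒ q = 1/11.

7/11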